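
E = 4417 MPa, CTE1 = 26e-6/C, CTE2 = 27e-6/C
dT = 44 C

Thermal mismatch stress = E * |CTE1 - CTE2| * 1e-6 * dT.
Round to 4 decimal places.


= 4417 * 1e-6 * 44
= 0.1943 MPa

0.1943


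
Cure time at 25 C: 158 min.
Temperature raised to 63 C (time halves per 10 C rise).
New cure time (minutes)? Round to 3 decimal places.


Acceleration factor = 2^(38/10) = 13.9288
New time = 158 / 13.9288 = 11.343 min

11.343


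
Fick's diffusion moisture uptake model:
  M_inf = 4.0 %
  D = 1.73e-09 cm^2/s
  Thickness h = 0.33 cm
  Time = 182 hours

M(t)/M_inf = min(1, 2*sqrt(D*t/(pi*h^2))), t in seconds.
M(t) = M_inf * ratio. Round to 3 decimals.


t_sec = 182 * 3600 = 655200
ratio = 2*sqrt(1.73e-09*655200/(pi*0.33^2))
= min(1, 0.115120)
= 0.115120
M(t) = 4.0 * 0.115120 = 0.460 %

0.460


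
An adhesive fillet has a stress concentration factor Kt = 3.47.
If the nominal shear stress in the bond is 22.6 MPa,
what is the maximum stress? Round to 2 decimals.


Max stress = 22.6 * 3.47 = 78.42 MPa

78.42


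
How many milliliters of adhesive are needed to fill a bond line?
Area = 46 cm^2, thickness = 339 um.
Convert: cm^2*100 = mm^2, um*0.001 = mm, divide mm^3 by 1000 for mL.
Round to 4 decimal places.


= (46 * 100) * (339 * 0.001) / 1000
= 1.5594 mL

1.5594


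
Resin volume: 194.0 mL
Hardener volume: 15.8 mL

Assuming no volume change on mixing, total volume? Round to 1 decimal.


V_total = 194.0 + 15.8 = 209.8 mL

209.8


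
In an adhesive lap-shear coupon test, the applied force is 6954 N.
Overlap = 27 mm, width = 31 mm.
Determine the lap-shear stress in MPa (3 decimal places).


stress = F / (overlap * width)
= 6954 / (27 * 31)
= 8.308 MPa

8.308


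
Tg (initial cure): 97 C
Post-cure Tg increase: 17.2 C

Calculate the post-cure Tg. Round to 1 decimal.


Post-cure Tg = 97 + 17.2 = 114.2 C

114.2


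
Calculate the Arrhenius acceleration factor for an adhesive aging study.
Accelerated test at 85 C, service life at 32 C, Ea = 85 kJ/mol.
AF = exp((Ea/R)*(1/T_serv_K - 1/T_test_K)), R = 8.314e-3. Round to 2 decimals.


T_test = 358.15 K, T_serv = 305.15 K
Ea/R = 85 / 0.008314 = 10223.72
AF = exp(10223.72 * (1/305.15 - 1/358.15))
= 142.31

142.31


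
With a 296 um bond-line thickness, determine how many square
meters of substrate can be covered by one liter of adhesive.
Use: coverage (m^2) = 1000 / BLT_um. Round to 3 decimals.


Coverage = 1000 / 296 = 3.378 m^2

3.378


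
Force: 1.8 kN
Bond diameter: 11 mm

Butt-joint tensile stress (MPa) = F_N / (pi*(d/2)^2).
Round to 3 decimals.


F_N = 1.8 * 1000 = 1800.0 N
A = pi*(5.5)^2 = 95.0332 mm^2
stress = 1800.0 / 95.0332 = 18.941 MPa

18.941


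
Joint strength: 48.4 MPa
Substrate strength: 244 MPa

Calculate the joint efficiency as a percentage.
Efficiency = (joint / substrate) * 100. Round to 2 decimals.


Efficiency = (48.4 / 244) * 100 = 19.84%

19.84


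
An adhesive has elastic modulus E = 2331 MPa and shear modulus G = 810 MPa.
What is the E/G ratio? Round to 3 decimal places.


E/G = 2331 / 810 = 2.878

2.878


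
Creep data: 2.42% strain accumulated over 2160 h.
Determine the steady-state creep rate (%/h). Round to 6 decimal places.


Rate = 2.42 / 2160 = 0.001120 %/h

0.001120


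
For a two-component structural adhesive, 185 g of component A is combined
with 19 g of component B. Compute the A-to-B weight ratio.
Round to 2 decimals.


Weight ratio A:B = 185 / 19
= 9.74

9.74


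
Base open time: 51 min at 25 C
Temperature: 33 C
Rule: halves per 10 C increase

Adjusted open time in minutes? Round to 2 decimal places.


Acceleration = 2^((33-25)/10) = 1.7411
Open time = 51 / 1.7411 = 29.29 min

29.29


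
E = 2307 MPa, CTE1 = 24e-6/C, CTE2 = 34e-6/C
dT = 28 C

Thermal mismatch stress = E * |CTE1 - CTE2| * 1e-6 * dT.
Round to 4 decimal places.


= 2307 * 10e-6 * 28
= 0.6460 MPa

0.6460


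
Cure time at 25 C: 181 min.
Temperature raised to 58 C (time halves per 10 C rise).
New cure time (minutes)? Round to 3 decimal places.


Acceleration factor = 2^(33/10) = 9.8492
New time = 181 / 9.8492 = 18.377 min

18.377


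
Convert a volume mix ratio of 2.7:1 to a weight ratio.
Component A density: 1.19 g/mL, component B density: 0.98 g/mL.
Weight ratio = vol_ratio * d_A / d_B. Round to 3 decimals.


= 2.7 * 1.19 / 0.98 = 3.279

3.279


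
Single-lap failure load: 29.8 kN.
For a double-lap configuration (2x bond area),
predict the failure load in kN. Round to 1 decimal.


Failure load = 29.8 * 2 = 59.6 kN

59.6


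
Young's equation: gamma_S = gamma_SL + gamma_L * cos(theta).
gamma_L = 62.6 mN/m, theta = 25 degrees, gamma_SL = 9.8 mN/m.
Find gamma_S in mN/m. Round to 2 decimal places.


cos(25 deg) = 0.906308
gamma_S = 9.8 + 62.6 * 0.906308
= 66.53 mN/m

66.53


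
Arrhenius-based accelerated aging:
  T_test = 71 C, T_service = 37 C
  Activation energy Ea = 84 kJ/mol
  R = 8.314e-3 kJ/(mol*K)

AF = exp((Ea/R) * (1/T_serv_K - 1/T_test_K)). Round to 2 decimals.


T_test_K = 344.15, T_serv_K = 310.15
AF = exp((84/8.314e-3) * (1/310.15 - 1/344.15))
= 24.99

24.99


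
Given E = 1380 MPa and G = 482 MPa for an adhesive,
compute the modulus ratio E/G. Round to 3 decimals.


E/G ratio = 1380 / 482 = 2.863

2.863


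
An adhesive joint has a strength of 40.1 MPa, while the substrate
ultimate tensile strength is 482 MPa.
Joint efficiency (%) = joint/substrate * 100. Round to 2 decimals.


Efficiency = 40.1 / 482 * 100
= 8.32%

8.32


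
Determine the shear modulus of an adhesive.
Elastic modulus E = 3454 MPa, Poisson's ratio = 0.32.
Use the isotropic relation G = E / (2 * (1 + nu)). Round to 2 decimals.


G = 3454 / (2*(1+0.32)) = 3454 / 2.64
= 1308.33 MPa

1308.33


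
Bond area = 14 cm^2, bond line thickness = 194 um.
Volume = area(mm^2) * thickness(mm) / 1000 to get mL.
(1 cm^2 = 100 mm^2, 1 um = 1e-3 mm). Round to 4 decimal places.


area_mm2 = 14 * 100 = 1400
blt_mm = 194 * 1e-3 = 0.194
vol_mm3 = 1400 * 0.194 = 271.6
vol_mL = 271.6 / 1000 = 0.2716 mL

0.2716


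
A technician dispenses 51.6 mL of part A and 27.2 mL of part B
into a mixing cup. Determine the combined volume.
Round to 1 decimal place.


Combined volume = 51.6 + 27.2
= 78.8 mL

78.8


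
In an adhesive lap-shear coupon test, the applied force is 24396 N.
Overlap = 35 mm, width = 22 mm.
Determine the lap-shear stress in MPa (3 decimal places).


stress = F / (overlap * width)
= 24396 / (35 * 22)
= 31.683 MPa

31.683


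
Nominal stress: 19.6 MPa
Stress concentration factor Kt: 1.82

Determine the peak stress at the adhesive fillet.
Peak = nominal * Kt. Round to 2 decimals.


Peak stress = 19.6 * 1.82
= 35.67 MPa

35.67


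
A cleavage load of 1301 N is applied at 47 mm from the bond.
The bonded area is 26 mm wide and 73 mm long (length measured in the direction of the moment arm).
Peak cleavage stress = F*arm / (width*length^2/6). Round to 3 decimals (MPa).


Moment = 1301 * 47 = 61147 N*mm
Section modulus = 26 * 5329 / 6 = 138554 / 6 mm^3
Stress = 61147 / (138554 / 6) = 366882 / 138554
= 2.648 MPa

2.648


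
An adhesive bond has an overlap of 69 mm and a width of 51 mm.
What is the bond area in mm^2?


Bond area = overlap * width
= 69 * 51
= 3519 mm^2

3519


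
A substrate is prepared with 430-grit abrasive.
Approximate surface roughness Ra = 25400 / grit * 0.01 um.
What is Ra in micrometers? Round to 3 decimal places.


Ra = 25400 / 430 * 0.01 = 0.591 um

0.591


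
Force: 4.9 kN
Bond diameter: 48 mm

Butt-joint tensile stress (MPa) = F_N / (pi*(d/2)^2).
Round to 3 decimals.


F_N = 4.9 * 1000 = 4900.0 N
A = pi*(24.0)^2 = 1809.5574 mm^2
stress = 4900.0 / 1809.5574 = 2.708 MPa

2.708


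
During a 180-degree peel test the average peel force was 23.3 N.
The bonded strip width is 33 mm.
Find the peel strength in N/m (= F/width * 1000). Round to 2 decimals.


Peel strength = F/width * 1000
= 23.3 / 33 * 1000
= 706.06 N/m

706.06


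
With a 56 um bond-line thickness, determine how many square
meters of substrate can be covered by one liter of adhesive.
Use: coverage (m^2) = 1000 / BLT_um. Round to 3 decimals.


Coverage = 1000 / 56 = 17.857 m^2

17.857


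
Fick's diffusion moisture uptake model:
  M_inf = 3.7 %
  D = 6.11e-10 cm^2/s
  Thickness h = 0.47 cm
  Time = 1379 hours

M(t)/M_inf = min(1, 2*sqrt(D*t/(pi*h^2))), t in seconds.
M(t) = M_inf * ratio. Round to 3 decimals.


t_sec = 1379 * 3600 = 4964400
ratio = 2*sqrt(6.11e-10*4964400/(pi*0.47^2))
= min(1, 0.132224)
= 0.132224
M(t) = 3.7 * 0.132224 = 0.489 %

0.489


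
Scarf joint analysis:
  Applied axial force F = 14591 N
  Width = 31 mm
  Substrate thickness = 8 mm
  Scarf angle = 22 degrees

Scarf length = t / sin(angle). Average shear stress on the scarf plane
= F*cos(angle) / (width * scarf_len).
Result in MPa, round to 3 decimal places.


Scarf length = 8 / sin(22 deg) = 21.3557 mm
cos(22 deg) = 0.927184
Shear = 14591 * 0.927184 / (31 * 21.3557)
= 20.435 MPa

20.435


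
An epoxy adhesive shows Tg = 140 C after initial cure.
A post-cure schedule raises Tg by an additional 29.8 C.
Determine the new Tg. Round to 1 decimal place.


New Tg = 140 + 29.8
= 169.8 C

169.8


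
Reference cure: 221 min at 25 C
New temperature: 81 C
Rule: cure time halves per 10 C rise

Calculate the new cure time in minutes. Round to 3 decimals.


factor = 2^((81-25)/10) = 48.5029
t_new = 221 / 48.5029 = 4.556 min

4.556


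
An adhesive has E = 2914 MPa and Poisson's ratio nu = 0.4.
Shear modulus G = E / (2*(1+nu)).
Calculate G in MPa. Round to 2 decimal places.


G = 2914 / (2*(1+0.4))
= 2914 / 2.80
= 1040.71 MPa

1040.71


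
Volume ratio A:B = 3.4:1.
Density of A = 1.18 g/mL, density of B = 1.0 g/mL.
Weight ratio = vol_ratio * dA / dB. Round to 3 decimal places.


Wt ratio = 3.4 * 1.18 / 1.0
= 4.012

4.012


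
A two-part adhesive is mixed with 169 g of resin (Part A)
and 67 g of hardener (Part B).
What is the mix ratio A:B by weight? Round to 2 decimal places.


Mix ratio = mass_A / mass_B
= 169 / 67
= 2.52

2.52


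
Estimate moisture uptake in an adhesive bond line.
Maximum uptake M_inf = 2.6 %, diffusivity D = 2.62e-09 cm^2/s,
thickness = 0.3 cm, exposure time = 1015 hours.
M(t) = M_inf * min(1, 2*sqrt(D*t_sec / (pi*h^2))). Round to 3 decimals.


Convert time: 1015 h = 3654000 s
ratio = min(1, 2*sqrt(2.62e-09*3654000/(pi*0.3^2)))
= 0.368018
M(t) = 2.6 * 0.368018 = 0.957%

0.957


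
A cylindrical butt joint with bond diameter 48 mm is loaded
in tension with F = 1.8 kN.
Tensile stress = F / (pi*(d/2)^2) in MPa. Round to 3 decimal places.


Area = pi * (48/2)^2 = 1809.5574 mm^2
Stress = 1.8*1000 / 1809.5574
= 0.995 MPa

0.995


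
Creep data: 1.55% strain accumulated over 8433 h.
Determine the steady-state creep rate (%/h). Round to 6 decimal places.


Rate = 1.55 / 8433 = 0.000184 %/h

0.000184


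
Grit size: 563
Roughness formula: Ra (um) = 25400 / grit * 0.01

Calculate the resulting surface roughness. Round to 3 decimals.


Ra = 25400 / 563 * 0.01
= 0.451 um

0.451


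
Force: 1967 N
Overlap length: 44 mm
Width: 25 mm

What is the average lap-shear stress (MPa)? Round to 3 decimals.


Average shear stress = F / (overlap * width)
= 1967 / (44 * 25)
= 1.788 MPa

1.788


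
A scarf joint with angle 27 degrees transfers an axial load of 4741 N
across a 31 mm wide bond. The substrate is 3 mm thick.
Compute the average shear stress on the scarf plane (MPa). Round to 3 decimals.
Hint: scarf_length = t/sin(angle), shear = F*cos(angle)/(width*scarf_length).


scarf_length = 3 / sin(27 deg) = 6.6081 mm
cos(27 deg) = 0.891007
shear stress = 4741 * 0.891007 / (31 * 6.6081)
= 20.621 MPa

20.621


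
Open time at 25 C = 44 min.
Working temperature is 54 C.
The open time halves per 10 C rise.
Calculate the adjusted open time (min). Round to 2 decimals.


factor = 2^((54 - 25) / 10) = 7.4643
ot = 44 / 7.4643 = 5.89 min

5.89


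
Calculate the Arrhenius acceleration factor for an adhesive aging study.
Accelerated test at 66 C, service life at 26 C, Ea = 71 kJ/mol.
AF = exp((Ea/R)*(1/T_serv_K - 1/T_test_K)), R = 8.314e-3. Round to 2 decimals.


T_test = 339.15 K, T_serv = 299.15 K
Ea/R = 71 / 0.008314 = 8539.81
AF = exp(8539.81 * (1/299.15 - 1/339.15))
= 28.99

28.99


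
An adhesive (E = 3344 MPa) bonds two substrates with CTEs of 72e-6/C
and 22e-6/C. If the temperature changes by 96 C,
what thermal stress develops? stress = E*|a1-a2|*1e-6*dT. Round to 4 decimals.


Stress = 3344 * |72 - 22| * 1e-6 * 96
= 16.0512 MPa

16.0512


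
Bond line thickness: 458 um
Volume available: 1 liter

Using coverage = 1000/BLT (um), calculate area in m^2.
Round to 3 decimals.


1 L = 1e6 mm^3, thickness = 458 um = 0.458 mm
Area = 1e6 / 0.458 mm^2 = (1e6 / 0.458) / 1e6 m^2 = 1000 / 458 m^2
= 2.183 m^2

2.183


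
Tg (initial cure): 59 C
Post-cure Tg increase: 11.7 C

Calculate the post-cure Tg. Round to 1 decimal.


Post-cure Tg = 59 + 11.7 = 70.7 C

70.7


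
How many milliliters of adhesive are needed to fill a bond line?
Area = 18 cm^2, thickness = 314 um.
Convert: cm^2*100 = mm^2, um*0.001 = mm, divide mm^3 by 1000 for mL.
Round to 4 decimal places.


= (18 * 100) * (314 * 0.001) / 1000
= 0.5652 mL

0.5652


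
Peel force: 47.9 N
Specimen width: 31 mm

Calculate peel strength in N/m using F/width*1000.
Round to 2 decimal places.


Peel strength = 47.9 / 31 * 1000 = 1545.16 N/m

1545.16


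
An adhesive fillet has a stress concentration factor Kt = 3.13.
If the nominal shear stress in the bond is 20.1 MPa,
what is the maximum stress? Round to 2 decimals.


Max stress = 20.1 * 3.13 = 62.91 MPa

62.91


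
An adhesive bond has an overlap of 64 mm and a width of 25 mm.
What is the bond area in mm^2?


Bond area = overlap * width
= 64 * 25
= 1600 mm^2

1600


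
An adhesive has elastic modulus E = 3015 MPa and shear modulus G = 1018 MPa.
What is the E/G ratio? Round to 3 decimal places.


E/G = 3015 / 1018 = 2.962

2.962


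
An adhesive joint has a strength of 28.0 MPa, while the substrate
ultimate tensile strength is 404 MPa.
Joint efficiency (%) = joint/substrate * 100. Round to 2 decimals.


Efficiency = 28.0 / 404 * 100
= 6.93%

6.93


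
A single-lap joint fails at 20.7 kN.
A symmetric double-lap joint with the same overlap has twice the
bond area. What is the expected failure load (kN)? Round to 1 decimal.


Double-lap load = 2 * 20.7 = 41.4 kN

41.4


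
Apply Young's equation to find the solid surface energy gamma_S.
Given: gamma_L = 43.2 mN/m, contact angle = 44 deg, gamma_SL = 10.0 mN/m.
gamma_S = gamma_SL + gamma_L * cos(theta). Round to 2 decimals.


theta_rad = 44 * pi/180 = 0.767945
gamma_S = 10.0 + 43.2 * cos(0.767945)
= 41.08 mN/m

41.08


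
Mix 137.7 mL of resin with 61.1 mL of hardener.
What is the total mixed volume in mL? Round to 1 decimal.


Total = 137.7 + 61.1 = 198.8 mL

198.8


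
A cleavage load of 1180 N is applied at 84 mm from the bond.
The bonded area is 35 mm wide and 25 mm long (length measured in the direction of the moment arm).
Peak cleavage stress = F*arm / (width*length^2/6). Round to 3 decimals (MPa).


Moment = 1180 * 84 = 99120 N*mm
Section modulus = 35 * 625 / 6 = 21875 / 6 mm^3
Stress = 99120 / (21875 / 6) = 594720 / 21875
= 27.187 MPa

27.187


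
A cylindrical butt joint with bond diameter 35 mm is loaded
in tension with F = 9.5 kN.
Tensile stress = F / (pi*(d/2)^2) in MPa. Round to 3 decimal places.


Area = pi * (35/2)^2 = 962.1128 mm^2
Stress = 9.5*1000 / 962.1128
= 9.874 MPa

9.874


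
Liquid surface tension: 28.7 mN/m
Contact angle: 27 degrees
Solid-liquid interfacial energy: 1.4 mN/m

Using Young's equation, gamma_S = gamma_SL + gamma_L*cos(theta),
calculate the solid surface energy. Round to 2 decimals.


gamma_S = 1.4 + 28.7 * cos(27)
= 26.97 mN/m

26.97


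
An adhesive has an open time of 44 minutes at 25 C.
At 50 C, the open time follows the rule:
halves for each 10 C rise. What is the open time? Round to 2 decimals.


Factor = 2^((50-25)/10) = 5.6569
Open time = 44 / 5.6569 = 7.78 min

7.78


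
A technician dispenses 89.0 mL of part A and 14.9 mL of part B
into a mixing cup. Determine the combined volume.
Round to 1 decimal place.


Combined volume = 89.0 + 14.9
= 103.9 mL

103.9


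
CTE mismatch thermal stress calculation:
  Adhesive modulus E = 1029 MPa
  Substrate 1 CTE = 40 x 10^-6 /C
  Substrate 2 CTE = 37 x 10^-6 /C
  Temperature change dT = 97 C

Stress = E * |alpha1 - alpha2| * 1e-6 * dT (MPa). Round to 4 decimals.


delta_alpha = |40 - 37| = 3 x 10^-6/C
Stress = 1029 * 3e-6 * 97
= 0.2994 MPa

0.2994


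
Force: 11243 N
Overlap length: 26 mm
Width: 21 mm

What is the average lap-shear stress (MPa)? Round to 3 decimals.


Average shear stress = F / (overlap * width)
= 11243 / (26 * 21)
= 20.592 MPa

20.592


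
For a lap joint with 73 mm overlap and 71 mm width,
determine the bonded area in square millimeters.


Area = 73 * 71 = 5183 mm^2

5183


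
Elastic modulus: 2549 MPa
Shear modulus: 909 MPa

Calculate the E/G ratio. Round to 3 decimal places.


E / G = 2549 / 909 = 2.804

2.804


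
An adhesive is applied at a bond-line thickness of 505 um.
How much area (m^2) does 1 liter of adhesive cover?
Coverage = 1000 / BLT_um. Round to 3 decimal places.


Coverage = 1000 / 505 = 1.980 m^2

1.980


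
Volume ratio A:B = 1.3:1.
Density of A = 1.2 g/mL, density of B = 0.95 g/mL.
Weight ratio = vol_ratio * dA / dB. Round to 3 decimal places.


Wt ratio = 1.3 * 1.2 / 0.95
= 1.642

1.642


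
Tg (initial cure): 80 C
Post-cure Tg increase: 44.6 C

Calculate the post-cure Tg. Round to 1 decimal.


Post-cure Tg = 80 + 44.6 = 124.6 C

124.6


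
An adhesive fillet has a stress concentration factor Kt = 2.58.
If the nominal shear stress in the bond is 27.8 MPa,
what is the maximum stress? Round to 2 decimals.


Max stress = 27.8 * 2.58 = 71.72 MPa

71.72


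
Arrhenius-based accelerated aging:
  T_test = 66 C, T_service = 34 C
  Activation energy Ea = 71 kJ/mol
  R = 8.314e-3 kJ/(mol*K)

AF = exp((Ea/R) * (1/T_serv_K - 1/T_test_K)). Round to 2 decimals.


T_test_K = 339.15, T_serv_K = 307.15
AF = exp((71/8.314e-3) * (1/307.15 - 1/339.15))
= 13.78

13.78


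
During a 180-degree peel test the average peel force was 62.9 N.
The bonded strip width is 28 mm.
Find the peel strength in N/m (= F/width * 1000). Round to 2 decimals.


Peel strength = F/width * 1000
= 62.9 / 28 * 1000
= 2246.43 N/m

2246.43


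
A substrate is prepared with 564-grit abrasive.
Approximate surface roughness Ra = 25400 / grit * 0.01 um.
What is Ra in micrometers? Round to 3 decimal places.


Ra = 25400 / 564 * 0.01 = 0.450 um

0.450


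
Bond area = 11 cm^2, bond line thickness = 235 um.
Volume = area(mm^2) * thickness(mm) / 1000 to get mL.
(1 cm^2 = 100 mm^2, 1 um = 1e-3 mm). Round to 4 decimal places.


area_mm2 = 11 * 100 = 1100
blt_mm = 235 * 1e-3 = 0.235
vol_mm3 = 1100 * 0.235 = 258.5
vol_mL = 258.5 / 1000 = 0.2585 mL

0.2585


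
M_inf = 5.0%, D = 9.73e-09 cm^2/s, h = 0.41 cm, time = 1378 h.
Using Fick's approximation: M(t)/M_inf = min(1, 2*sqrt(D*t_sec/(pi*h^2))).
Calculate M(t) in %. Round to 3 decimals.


t = 4960800 s
ratio = min(1, 2*sqrt(9.73e-09*4960800/(pi*0.1681)))
= 0.604649
M(t) = 5.0 * 0.604649 = 3.023%

3.023


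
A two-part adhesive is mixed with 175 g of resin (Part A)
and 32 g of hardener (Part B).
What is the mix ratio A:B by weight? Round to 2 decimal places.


Mix ratio = mass_A / mass_B
= 175 / 32
= 5.47

5.47


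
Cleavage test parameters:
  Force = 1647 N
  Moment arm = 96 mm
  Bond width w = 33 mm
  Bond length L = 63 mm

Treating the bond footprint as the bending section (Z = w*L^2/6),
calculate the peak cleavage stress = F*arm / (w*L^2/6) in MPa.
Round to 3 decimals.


M = 1647 * 96 = 158112 N*mm
Z = 33 * 63^2 / 6 = 130977 / 6 mm^3
sigma = M / Z = 6 * 158112 / 130977 = 948672 / 130977
= 7.243 MPa

7.243


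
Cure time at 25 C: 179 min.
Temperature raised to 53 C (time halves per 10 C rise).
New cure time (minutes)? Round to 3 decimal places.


Acceleration factor = 2^(28/10) = 6.9644
New time = 179 / 6.9644 = 25.702 min

25.702


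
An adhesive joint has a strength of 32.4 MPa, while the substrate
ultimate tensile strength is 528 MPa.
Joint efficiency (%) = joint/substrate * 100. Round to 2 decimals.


Efficiency = 32.4 / 528 * 100
= 6.14%

6.14


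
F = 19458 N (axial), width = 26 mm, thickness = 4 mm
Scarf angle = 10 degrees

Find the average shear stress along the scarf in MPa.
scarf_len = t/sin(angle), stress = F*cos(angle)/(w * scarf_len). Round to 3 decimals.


scarf_len = 4/sin(10 deg) = 23.0351
cos(10 deg) = 0.984808
stress = 19458*0.984808/(26*23.0351) = 31.995 MPa

31.995


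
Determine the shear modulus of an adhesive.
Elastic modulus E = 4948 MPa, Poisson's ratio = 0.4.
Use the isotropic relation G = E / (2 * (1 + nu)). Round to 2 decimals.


G = 4948 / (2*(1+0.4)) = 4948 / 2.80
= 1767.14 MPa

1767.14


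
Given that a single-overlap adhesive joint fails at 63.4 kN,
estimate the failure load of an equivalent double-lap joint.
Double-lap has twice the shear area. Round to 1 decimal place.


Double-lap factor = 2
Expected load = 63.4 * 2 = 126.8 kN

126.8


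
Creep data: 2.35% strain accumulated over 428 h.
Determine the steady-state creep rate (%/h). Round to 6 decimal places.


Rate = 2.35 / 428 = 0.005491 %/h

0.005491


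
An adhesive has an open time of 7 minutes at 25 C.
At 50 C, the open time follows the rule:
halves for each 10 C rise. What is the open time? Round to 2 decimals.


Factor = 2^((50-25)/10) = 5.6569
Open time = 7 / 5.6569 = 1.24 min

1.24


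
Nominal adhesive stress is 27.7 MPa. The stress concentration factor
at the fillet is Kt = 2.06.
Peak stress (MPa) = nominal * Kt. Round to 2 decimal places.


Peak = 27.7 * 2.06 = 57.06 MPa

57.06


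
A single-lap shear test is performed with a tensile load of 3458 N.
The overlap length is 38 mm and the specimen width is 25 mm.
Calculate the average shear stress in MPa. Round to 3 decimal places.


Shear stress = F / (overlap * width)
= 3458 / (38 * 25)
= 3458 / 950
= 3.640 MPa

3.640


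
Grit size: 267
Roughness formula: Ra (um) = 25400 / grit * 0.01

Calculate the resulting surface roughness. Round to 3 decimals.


Ra = 25400 / 267 * 0.01
= 0.951 um

0.951


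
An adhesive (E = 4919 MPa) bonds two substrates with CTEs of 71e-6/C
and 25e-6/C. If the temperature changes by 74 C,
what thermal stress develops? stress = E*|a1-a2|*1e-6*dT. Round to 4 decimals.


Stress = 4919 * |71 - 25| * 1e-6 * 74
= 16.7443 MPa

16.7443


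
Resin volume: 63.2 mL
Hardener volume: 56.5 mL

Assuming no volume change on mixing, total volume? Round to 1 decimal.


V_total = 63.2 + 56.5 = 119.7 mL

119.7


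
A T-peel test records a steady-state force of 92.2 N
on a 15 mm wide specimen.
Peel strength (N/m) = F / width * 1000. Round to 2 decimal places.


Peel strength = 92.2 / 15 * 1000
= 6146.67 N/m

6146.67


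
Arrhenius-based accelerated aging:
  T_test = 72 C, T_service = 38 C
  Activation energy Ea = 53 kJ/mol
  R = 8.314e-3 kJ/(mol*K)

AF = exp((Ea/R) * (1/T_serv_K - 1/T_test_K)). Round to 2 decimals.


T_test_K = 345.15, T_serv_K = 311.15
AF = exp((53/8.314e-3) * (1/311.15 - 1/345.15))
= 7.52

7.52


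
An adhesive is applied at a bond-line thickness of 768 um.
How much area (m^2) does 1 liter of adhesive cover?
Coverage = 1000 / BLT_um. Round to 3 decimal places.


Coverage = 1000 / 768 = 1.302 m^2

1.302


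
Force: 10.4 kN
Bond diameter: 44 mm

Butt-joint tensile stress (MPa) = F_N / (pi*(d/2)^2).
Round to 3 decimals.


F_N = 10.4 * 1000 = 10400.0 N
A = pi*(22.0)^2 = 1520.5308 mm^2
stress = 10400.0 / 1520.5308 = 6.840 MPa

6.840


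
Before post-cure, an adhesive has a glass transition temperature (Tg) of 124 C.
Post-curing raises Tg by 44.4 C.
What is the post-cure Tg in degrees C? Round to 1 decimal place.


Tg_post = Tg_base + delta_Tg
= 124 + 44.4
= 168.4 C

168.4


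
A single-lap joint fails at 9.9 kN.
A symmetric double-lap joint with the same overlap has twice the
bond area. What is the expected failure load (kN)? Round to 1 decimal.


Double-lap load = 2 * 9.9 = 19.8 kN

19.8


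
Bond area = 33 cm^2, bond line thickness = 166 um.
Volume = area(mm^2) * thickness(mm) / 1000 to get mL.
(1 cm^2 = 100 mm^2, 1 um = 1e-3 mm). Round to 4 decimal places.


area_mm2 = 33 * 100 = 3300
blt_mm = 166 * 1e-3 = 0.166
vol_mm3 = 3300 * 0.166 = 547.8
vol_mL = 547.8 / 1000 = 0.5478 mL

0.5478


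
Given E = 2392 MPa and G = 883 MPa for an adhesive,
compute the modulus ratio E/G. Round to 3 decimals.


E/G ratio = 2392 / 883 = 2.709

2.709


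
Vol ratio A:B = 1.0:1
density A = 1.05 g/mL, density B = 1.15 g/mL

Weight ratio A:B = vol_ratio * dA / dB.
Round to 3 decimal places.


Weight ratio = 1.0 * 1.05 / 1.15
= 0.913

0.913


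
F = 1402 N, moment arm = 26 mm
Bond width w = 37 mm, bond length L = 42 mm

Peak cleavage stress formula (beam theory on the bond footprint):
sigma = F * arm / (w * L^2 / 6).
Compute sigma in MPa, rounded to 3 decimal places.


sigma = (1402 * 26) / (37 * 1764 / 6)
= 36452 * 6 / 65268
= 218712 / 65268
= 3.351 MPa

3.351


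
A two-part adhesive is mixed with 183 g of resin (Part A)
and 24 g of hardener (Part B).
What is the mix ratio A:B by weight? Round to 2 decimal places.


Mix ratio = mass_A / mass_B
= 183 / 24
= 7.63

7.63


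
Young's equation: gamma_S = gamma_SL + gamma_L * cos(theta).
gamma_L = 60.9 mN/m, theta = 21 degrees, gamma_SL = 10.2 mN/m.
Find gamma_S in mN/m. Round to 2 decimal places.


cos(21 deg) = 0.933580
gamma_S = 10.2 + 60.9 * 0.933580
= 67.06 mN/m

67.06


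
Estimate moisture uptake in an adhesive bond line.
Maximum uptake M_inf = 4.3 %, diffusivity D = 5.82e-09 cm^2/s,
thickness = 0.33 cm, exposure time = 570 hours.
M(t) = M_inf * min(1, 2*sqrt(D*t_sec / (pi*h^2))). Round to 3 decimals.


Convert time: 570 h = 2052000 s
ratio = min(1, 2*sqrt(5.82e-09*2052000/(pi*0.33^2)))
= 0.373673
M(t) = 4.3 * 0.373673 = 1.607%

1.607


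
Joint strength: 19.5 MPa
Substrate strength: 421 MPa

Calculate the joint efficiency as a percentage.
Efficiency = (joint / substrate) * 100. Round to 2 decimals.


Efficiency = (19.5 / 421) * 100 = 4.63%

4.63


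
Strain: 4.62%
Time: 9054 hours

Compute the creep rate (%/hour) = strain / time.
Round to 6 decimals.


Creep rate = 4.62 / 9054
= 0.000510 %/h

0.000510


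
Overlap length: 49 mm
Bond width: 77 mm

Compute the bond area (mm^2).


Bond area = 49 * 77 = 3773 mm^2

3773


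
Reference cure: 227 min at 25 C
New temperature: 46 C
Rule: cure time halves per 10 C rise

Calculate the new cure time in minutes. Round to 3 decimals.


factor = 2^((46-25)/10) = 4.2871
t_new = 227 / 4.2871 = 52.950 min

52.950


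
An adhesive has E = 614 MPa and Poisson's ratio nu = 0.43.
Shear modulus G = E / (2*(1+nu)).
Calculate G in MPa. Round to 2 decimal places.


G = 614 / (2*(1+0.43))
= 614 / 2.86
= 214.69 MPa

214.69


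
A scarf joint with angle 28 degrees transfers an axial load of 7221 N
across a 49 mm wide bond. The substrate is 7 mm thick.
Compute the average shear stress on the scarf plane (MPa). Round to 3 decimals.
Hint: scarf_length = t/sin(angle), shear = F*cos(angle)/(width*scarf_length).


scarf_length = 7 / sin(28 deg) = 14.9104 mm
cos(28 deg) = 0.882948
shear stress = 7221 * 0.882948 / (49 * 14.9104)
= 8.727 MPa

8.727


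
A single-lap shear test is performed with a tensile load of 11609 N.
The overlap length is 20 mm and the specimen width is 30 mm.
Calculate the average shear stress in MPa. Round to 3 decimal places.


Shear stress = F / (overlap * width)
= 11609 / (20 * 30)
= 11609 / 600
= 19.348 MPa

19.348


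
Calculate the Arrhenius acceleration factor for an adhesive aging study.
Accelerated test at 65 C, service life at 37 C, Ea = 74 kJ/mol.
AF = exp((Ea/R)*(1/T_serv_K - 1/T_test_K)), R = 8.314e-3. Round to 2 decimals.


T_test = 338.15 K, T_serv = 310.15 K
Ea/R = 74 / 0.008314 = 8900.65
AF = exp(8900.65 * (1/310.15 - 1/338.15))
= 10.76

10.76


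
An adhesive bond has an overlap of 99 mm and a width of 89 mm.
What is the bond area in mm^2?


Bond area = overlap * width
= 99 * 89
= 8811 mm^2

8811


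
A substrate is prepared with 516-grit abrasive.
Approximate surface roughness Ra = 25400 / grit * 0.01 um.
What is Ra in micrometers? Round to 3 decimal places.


Ra = 25400 / 516 * 0.01 = 0.492 um

0.492


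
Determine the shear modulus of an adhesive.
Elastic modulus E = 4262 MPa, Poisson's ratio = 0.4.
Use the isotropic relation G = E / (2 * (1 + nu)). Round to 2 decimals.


G = 4262 / (2*(1+0.4)) = 4262 / 2.80
= 1522.14 MPa

1522.14


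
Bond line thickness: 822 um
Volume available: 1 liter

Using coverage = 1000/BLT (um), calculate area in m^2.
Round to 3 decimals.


1 L = 1e6 mm^3, thickness = 822 um = 0.822 mm
Area = 1e6 / 0.822 mm^2 = (1e6 / 0.822) / 1e6 m^2 = 1000 / 822 m^2
= 1.217 m^2

1.217


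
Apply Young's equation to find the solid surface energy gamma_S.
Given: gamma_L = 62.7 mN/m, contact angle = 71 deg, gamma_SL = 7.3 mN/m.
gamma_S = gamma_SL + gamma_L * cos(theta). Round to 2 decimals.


theta_rad = 71 * pi/180 = 1.239184
gamma_S = 7.3 + 62.7 * cos(1.239184)
= 27.71 mN/m

27.71


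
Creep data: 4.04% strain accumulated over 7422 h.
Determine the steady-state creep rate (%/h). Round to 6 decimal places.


Rate = 4.04 / 7422 = 0.000544 %/h

0.000544


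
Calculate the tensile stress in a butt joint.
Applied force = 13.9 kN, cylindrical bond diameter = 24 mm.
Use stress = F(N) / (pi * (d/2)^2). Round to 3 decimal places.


A = pi * 12.0^2 = 452.3893 mm^2
sigma = 13900.0 / 452.3893 = 30.726 MPa

30.726


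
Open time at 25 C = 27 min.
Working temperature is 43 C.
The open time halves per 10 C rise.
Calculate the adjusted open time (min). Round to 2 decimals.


factor = 2^((43 - 25) / 10) = 3.4822
ot = 27 / 3.4822 = 7.75 min

7.75


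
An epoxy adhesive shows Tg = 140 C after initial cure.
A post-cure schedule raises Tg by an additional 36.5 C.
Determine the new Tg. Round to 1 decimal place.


New Tg = 140 + 36.5
= 176.5 C

176.5


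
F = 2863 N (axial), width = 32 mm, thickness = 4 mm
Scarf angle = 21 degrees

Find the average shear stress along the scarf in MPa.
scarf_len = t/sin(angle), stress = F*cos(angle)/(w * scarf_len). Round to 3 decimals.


scarf_len = 4/sin(21 deg) = 11.1617
cos(21 deg) = 0.933580
stress = 2863*0.933580/(32*11.1617) = 7.483 MPa

7.483


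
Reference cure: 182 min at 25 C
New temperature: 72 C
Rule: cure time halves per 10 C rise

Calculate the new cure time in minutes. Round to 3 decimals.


factor = 2^((72-25)/10) = 25.9921
t_new = 182 / 25.9921 = 7.002 min

7.002


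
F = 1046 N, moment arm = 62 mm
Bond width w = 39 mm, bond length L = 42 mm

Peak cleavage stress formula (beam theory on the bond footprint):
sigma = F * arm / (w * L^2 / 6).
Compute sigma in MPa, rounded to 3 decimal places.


sigma = (1046 * 62) / (39 * 1764 / 6)
= 64852 * 6 / 68796
= 389112 / 68796
= 5.656 MPa

5.656


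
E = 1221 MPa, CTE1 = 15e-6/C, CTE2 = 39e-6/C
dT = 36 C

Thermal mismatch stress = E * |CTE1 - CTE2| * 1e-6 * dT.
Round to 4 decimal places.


= 1221 * 24e-6 * 36
= 1.0549 MPa

1.0549


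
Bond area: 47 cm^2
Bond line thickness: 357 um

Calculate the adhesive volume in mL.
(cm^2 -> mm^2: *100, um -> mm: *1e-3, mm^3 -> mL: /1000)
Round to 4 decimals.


V = 47*100 * 357*1e-3 / 1000
= 1.6779 mL

1.6779


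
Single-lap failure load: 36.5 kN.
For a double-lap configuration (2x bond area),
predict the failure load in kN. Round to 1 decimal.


Failure load = 36.5 * 2 = 73.0 kN

73.0


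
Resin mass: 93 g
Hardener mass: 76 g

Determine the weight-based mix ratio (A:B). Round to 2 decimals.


Ratio = 93 / 76 = 1.22

1.22


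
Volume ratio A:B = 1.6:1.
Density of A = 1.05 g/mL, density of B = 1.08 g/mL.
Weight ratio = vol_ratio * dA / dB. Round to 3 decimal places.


Wt ratio = 1.6 * 1.05 / 1.08
= 1.556

1.556


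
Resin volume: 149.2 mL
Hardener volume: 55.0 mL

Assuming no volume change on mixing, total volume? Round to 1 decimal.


V_total = 149.2 + 55.0 = 204.2 mL

204.2


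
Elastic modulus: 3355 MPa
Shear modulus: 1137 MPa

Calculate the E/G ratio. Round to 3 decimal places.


E / G = 3355 / 1137 = 2.951

2.951


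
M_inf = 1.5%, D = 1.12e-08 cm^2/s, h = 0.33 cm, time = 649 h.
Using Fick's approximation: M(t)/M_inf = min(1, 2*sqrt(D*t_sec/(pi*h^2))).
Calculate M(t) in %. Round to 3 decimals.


t = 2336400 s
ratio = min(1, 2*sqrt(1.12e-08*2336400/(pi*0.1089)))
= 0.553126
M(t) = 1.5 * 0.553126 = 0.830%

0.830


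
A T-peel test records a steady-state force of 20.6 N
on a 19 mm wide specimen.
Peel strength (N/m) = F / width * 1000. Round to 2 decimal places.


Peel strength = 20.6 / 19 * 1000
= 1084.21 N/m

1084.21


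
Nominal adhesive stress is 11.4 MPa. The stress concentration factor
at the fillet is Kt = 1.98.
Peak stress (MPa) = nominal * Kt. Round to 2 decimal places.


Peak = 11.4 * 1.98 = 22.57 MPa

22.57


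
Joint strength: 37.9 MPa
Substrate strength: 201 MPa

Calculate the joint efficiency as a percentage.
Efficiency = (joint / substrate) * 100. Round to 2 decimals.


Efficiency = (37.9 / 201) * 100 = 18.86%

18.86


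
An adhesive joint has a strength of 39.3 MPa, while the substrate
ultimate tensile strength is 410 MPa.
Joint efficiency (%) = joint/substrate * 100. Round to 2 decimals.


Efficiency = 39.3 / 410 * 100
= 9.59%

9.59


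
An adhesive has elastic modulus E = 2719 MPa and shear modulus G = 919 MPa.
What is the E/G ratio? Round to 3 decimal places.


E/G = 2719 / 919 = 2.959

2.959


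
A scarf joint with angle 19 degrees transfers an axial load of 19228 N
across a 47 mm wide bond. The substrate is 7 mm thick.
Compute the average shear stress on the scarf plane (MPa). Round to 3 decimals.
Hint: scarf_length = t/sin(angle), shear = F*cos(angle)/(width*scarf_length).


scarf_length = 7 / sin(19 deg) = 21.5009 mm
cos(19 deg) = 0.945519
shear stress = 19228 * 0.945519 / (47 * 21.5009)
= 17.991 MPa

17.991


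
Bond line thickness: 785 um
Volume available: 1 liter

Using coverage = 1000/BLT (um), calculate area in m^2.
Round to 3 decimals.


1 L = 1e6 mm^3, thickness = 785 um = 0.785 mm
Area = 1e6 / 0.785 mm^2 = (1e6 / 0.785) / 1e6 m^2 = 1000 / 785 m^2
= 1.274 m^2

1.274


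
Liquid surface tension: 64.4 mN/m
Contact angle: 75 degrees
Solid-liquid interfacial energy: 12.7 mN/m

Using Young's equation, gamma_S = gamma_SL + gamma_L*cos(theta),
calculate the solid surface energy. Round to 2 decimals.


gamma_S = 12.7 + 64.4 * cos(75)
= 29.37 mN/m

29.37


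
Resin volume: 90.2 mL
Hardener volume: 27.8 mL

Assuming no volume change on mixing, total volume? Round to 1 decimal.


V_total = 90.2 + 27.8 = 118.0 mL

118.0


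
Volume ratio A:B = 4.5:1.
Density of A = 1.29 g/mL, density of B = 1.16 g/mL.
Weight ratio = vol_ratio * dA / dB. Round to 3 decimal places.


Wt ratio = 4.5 * 1.29 / 1.16
= 5.004

5.004


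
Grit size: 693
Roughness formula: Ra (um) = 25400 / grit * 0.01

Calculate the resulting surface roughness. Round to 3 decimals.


Ra = 25400 / 693 * 0.01
= 0.367 um

0.367


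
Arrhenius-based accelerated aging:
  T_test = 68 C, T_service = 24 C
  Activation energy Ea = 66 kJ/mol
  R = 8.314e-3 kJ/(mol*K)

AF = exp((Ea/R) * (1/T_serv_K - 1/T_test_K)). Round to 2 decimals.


T_test_K = 341.15, T_serv_K = 297.15
AF = exp((66/8.314e-3) * (1/297.15 - 1/341.15))
= 31.36

31.36


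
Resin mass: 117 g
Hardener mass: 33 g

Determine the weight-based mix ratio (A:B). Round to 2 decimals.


Ratio = 117 / 33 = 3.55

3.55


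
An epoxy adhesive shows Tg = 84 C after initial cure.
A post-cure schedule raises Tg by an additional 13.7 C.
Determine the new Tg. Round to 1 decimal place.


New Tg = 84 + 13.7
= 97.7 C

97.7


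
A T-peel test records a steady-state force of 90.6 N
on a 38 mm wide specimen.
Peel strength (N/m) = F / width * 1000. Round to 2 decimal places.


Peel strength = 90.6 / 38 * 1000
= 2384.21 N/m

2384.21


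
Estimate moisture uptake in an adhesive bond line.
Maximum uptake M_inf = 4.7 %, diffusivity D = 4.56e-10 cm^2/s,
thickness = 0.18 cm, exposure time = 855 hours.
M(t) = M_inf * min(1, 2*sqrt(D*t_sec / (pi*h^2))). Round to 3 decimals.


Convert time: 855 h = 3078000 s
ratio = min(1, 2*sqrt(4.56e-10*3078000/(pi*0.18^2)))
= 0.234855
M(t) = 4.7 * 0.234855 = 1.104%

1.104


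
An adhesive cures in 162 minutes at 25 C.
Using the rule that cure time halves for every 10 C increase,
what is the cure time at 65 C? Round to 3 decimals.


Factor = 2^((65 - 25) / 10) = 16.0000
Cure time = 162 / 16.0000
= 10.125 minutes

10.125


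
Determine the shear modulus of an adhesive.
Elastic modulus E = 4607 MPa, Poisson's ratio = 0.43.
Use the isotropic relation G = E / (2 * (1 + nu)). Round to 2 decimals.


G = 4607 / (2*(1+0.43)) = 4607 / 2.86
= 1610.84 MPa

1610.84


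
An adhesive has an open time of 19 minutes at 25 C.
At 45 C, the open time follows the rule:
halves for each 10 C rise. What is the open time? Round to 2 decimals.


Factor = 2^((45-25)/10) = 4.0000
Open time = 19 / 4.0000 = 4.75 min

4.75


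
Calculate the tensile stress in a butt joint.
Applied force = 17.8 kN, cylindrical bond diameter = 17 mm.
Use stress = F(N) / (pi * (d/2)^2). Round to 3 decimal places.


A = pi * 8.5^2 = 226.9801 mm^2
sigma = 17800.0 / 226.9801 = 78.421 MPa

78.421


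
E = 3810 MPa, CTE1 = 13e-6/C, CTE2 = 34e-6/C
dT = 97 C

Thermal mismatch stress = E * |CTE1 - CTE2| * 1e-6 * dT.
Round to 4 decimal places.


= 3810 * 21e-6 * 97
= 7.7610 MPa

7.7610


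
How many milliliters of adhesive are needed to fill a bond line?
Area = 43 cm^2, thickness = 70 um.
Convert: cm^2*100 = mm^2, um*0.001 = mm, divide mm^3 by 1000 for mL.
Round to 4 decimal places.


= (43 * 100) * (70 * 0.001) / 1000
= 0.3010 mL

0.3010


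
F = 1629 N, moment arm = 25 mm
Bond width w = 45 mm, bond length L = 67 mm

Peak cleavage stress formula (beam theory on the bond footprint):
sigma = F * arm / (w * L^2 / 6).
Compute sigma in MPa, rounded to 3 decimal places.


sigma = (1629 * 25) / (45 * 4489 / 6)
= 40725 * 6 / 202005
= 244350 / 202005
= 1.210 MPa

1.210


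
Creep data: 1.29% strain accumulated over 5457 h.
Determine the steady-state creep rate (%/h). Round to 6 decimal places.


Rate = 1.29 / 5457 = 0.000236 %/h

0.000236


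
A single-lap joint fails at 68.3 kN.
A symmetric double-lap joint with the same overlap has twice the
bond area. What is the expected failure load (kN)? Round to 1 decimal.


Double-lap load = 2 * 68.3 = 136.6 kN

136.6


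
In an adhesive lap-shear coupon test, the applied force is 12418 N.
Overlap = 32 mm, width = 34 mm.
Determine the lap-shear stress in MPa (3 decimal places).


stress = F / (overlap * width)
= 12418 / (32 * 34)
= 11.414 MPa

11.414


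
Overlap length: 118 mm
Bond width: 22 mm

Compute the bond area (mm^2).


Bond area = 118 * 22 = 2596 mm^2

2596


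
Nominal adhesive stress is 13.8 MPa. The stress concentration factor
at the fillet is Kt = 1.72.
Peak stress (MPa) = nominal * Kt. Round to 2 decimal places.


Peak = 13.8 * 1.72 = 23.74 MPa

23.74


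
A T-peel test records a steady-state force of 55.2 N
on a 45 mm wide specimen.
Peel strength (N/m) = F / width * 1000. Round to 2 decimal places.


Peel strength = 55.2 / 45 * 1000
= 1226.67 N/m

1226.67


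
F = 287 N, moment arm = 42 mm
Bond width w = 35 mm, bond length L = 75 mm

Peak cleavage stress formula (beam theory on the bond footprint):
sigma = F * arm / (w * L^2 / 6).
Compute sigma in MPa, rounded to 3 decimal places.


sigma = (287 * 42) / (35 * 5625 / 6)
= 12054 * 6 / 196875
= 72324 / 196875
= 0.367 MPa

0.367
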